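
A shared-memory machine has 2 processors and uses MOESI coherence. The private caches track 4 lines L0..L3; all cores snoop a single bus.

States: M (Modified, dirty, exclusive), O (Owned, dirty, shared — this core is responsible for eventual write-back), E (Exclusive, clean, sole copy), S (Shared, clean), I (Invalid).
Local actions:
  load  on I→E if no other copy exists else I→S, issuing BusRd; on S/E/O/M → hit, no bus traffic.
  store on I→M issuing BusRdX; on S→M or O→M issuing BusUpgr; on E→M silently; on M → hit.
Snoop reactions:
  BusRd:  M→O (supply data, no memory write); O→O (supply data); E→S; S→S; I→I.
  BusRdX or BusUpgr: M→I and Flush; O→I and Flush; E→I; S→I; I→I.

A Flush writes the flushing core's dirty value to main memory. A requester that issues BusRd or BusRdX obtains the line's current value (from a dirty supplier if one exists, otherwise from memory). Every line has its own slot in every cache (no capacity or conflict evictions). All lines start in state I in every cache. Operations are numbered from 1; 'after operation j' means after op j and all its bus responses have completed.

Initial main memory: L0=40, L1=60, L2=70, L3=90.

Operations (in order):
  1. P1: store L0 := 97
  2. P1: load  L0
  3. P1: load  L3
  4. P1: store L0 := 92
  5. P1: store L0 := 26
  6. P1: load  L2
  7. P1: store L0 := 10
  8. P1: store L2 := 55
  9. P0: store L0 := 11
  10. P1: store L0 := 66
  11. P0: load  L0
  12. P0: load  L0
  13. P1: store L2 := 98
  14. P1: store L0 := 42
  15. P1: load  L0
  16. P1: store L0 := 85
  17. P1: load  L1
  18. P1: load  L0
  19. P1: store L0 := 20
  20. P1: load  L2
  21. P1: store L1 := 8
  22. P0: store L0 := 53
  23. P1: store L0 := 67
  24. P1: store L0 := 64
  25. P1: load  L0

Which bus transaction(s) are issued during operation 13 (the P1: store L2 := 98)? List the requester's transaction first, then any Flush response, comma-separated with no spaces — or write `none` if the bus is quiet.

  op1 P1: store L0 := 97 → I/M on L0; bus BusRdX; mem=40
  op2 P1: load  L0 → I/M on L0; bus (none); mem=40
  op3 P1: load  L3 → I/E on L3; bus BusRd; mem=90
  op4 P1: store L0 := 92 → I/M on L0; bus (none); mem=40
  op5 P1: store L0 := 26 → I/M on L0; bus (none); mem=40
  op6 P1: load  L2 → I/E on L2; bus BusRd; mem=70
  op7 P1: store L0 := 10 → I/M on L0; bus (none); mem=40
  op8 P1: store L2 := 55 → I/M on L2; bus (none); mem=70
  op9 P0: store L0 := 11 → M/I on L0; bus BusRdX Flush; mem=10
  op10 P1: store L0 := 66 → I/M on L0; bus BusRdX Flush; mem=11
  op11 P0: load  L0 → S/O on L0; bus BusRd; mem=11
  op12 P0: load  L0 → S/O on L0; bus (none); mem=11
  op13 P1: store L2 := 98 → I/M on L2; bus (none); mem=70
  op14 P1: store L0 := 42 → I/M on L0; bus BusUpgr; mem=11
  op15 P1: load  L0 → I/M on L0; bus (none); mem=11
  op16 P1: store L0 := 85 → I/M on L0; bus (none); mem=11
  op17 P1: load  L1 → I/E on L1; bus BusRd; mem=60
  op18 P1: load  L0 → I/M on L0; bus (none); mem=11
  op19 P1: store L0 := 20 → I/M on L0; bus (none); mem=11
  op20 P1: load  L2 → I/M on L2; bus (none); mem=70
  op21 P1: store L1 := 8 → I/M on L1; bus (none); mem=60
  op22 P0: store L0 := 53 → M/I on L0; bus BusRdX Flush; mem=20
  op23 P1: store L0 := 67 → I/M on L0; bus BusRdX Flush; mem=53
  op24 P1: store L0 := 64 → I/M on L0; bus (none); mem=53
  op25 P1: load  L0 → I/M on L0; bus (none); mem=53

bus = none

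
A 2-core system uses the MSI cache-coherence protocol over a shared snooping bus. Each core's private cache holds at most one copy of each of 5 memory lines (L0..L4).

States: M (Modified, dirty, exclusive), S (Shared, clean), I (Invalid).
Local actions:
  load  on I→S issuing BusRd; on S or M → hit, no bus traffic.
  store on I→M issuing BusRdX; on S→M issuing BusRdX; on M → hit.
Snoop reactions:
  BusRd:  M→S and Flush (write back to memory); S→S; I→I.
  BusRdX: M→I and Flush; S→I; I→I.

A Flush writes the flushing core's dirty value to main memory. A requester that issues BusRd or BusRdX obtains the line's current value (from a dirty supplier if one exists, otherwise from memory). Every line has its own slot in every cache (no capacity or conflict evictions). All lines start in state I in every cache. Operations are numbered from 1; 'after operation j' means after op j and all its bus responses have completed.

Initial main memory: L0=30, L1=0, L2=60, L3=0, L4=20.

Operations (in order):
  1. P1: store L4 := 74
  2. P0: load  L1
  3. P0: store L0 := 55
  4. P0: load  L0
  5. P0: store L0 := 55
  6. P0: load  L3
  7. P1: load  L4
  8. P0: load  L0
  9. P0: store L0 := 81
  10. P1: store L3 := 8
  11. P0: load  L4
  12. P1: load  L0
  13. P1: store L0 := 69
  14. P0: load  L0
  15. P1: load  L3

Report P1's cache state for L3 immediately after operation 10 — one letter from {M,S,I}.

state = M

[1] P1: store L4 := 74 | P0:I, P1:M(74) | bus: BusRdX
[2] P0: load  L1 | P0:S(0), P1:I | bus: BusRd
[3] P0: store L0 := 55 | P0:M(55), P1:I | bus: BusRdX
[4] P0: load  L0 | P0:M(55), P1:I | bus: none
[5] P0: store L0 := 55 | P0:M(55), P1:I | bus: none
[6] P0: load  L3 | P0:S(0), P1:I | bus: BusRd
[7] P1: load  L4 | P0:I, P1:M(74) | bus: none
[8] P0: load  L0 | P0:M(55), P1:I | bus: none
[9] P0: store L0 := 81 | P0:M(81), P1:I | bus: none
[10] P1: store L3 := 8 | P0:I, P1:M(8) | bus: BusRdX
[11] P0: load  L4 | P0:S(74), P1:S(74) | bus: BusRd,Flush
[12] P1: load  L0 | P0:S(81), P1:S(81) | bus: BusRd,Flush
[13] P1: store L0 := 69 | P0:I, P1:M(69) | bus: BusRdX
[14] P0: load  L0 | P0:S(69), P1:S(69) | bus: BusRd,Flush
[15] P1: load  L3 | P0:I, P1:M(8) | bus: none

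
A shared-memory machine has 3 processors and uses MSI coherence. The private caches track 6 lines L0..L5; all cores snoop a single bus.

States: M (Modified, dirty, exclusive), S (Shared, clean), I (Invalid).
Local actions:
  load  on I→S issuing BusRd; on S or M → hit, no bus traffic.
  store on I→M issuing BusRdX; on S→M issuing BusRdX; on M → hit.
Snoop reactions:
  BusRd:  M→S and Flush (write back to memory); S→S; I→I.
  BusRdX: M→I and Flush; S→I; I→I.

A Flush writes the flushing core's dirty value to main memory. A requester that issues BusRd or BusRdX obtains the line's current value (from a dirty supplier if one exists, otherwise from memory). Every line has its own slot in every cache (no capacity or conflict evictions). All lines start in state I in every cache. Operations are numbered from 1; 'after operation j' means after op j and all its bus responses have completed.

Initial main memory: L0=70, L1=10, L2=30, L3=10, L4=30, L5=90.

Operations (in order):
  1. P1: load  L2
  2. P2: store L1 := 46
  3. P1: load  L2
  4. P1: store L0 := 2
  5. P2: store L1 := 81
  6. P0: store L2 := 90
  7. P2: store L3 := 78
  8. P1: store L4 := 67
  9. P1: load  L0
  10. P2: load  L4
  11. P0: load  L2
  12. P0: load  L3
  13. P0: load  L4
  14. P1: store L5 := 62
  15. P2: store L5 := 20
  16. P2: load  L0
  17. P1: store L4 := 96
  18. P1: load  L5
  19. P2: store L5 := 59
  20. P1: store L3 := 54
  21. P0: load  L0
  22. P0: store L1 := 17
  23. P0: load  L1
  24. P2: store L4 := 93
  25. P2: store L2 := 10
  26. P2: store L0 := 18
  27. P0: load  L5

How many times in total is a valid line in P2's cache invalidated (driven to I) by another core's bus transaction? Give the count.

invalidations = 3

  op1 P1: load  L2 → I/S/I on L2; bus BusRd; mem=30
  op2 P2: store L1 := 46 → I/I/M on L1; bus BusRdX; mem=10
  op3 P1: load  L2 → I/S/I on L2; bus (none); mem=30
  op4 P1: store L0 := 2 → I/M/I on L0; bus BusRdX; mem=70
  op5 P2: store L1 := 81 → I/I/M on L1; bus (none); mem=10
  op6 P0: store L2 := 90 → M/I/I on L2; bus BusRdX; mem=30
  op7 P2: store L3 := 78 → I/I/M on L3; bus BusRdX; mem=10
  op8 P1: store L4 := 67 → I/M/I on L4; bus BusRdX; mem=30
  op9 P1: load  L0 → I/M/I on L0; bus (none); mem=70
  op10 P2: load  L4 → I/S/S on L4; bus BusRd Flush; mem=67
  op11 P0: load  L2 → M/I/I on L2; bus (none); mem=30
  op12 P0: load  L3 → S/I/S on L3; bus BusRd Flush; mem=78
  op13 P0: load  L4 → S/S/S on L4; bus BusRd; mem=67
  op14 P1: store L5 := 62 → I/M/I on L5; bus BusRdX; mem=90
  op15 P2: store L5 := 20 → I/I/M on L5; bus BusRdX Flush; mem=62
  op16 P2: load  L0 → I/S/S on L0; bus BusRd Flush; mem=2
  op17 P1: store L4 := 96 → I/M/I on L4; bus BusRdX; mem=67
  op18 P1: load  L5 → I/S/S on L5; bus BusRd Flush; mem=20
  op19 P2: store L5 := 59 → I/I/M on L5; bus BusRdX; mem=20
  op20 P1: store L3 := 54 → I/M/I on L3; bus BusRdX; mem=78
  op21 P0: load  L0 → S/S/S on L0; bus BusRd; mem=2
  op22 P0: store L1 := 17 → M/I/I on L1; bus BusRdX Flush; mem=81
  op23 P0: load  L1 → M/I/I on L1; bus (none); mem=81
  op24 P2: store L4 := 93 → I/I/M on L4; bus BusRdX Flush; mem=96
  op25 P2: store L2 := 10 → I/I/M on L2; bus BusRdX Flush; mem=90
  op26 P2: store L0 := 18 → I/I/M on L0; bus BusRdX; mem=2
  op27 P0: load  L5 → S/I/S on L5; bus BusRd Flush; mem=59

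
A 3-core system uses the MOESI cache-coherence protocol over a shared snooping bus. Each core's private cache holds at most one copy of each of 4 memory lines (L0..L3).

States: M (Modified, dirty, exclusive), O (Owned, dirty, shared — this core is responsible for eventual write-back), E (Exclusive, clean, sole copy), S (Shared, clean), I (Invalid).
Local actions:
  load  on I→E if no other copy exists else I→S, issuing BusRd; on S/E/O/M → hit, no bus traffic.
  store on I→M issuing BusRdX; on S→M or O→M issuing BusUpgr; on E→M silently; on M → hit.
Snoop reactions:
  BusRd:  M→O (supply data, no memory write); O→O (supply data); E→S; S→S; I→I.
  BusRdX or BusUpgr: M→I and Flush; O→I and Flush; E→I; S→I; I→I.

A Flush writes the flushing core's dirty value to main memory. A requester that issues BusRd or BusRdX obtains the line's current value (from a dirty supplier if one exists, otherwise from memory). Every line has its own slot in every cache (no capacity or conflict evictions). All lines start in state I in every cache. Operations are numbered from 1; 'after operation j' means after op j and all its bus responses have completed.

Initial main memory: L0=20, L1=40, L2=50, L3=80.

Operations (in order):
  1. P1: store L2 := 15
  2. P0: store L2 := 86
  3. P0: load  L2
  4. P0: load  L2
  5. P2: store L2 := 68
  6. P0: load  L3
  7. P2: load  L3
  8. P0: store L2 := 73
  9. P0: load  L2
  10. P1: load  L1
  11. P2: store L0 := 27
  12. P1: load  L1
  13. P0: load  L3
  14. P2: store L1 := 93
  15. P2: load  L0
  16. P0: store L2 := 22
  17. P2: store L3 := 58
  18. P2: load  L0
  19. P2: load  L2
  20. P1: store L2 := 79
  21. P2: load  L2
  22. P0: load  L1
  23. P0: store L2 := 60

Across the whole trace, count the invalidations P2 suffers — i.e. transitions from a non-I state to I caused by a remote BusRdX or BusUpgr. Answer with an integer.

invalidations = 3

[1] P1: store L2 := 15 | P0:I, P1:M(15), P2:I | bus: BusRdX
[2] P0: store L2 := 86 | P0:M(86), P1:I, P2:I | bus: BusRdX,Flush
[3] P0: load  L2 | P0:M(86), P1:I, P2:I | bus: none
[4] P0: load  L2 | P0:M(86), P1:I, P2:I | bus: none
[5] P2: store L2 := 68 | P0:I, P1:I, P2:M(68) | bus: BusRdX,Flush
[6] P0: load  L3 | P0:E(80), P1:I, P2:I | bus: BusRd
[7] P2: load  L3 | P0:S(80), P1:I, P2:S(80) | bus: BusRd
[8] P0: store L2 := 73 | P0:M(73), P1:I, P2:I | bus: BusRdX,Flush
[9] P0: load  L2 | P0:M(73), P1:I, P2:I | bus: none
[10] P1: load  L1 | P0:I, P1:E(40), P2:I | bus: BusRd
[11] P2: store L0 := 27 | P0:I, P1:I, P2:M(27) | bus: BusRdX
[12] P1: load  L1 | P0:I, P1:E(40), P2:I | bus: none
[13] P0: load  L3 | P0:S(80), P1:I, P2:S(80) | bus: none
[14] P2: store L1 := 93 | P0:I, P1:I, P2:M(93) | bus: BusRdX
[15] P2: load  L0 | P0:I, P1:I, P2:M(27) | bus: none
[16] P0: store L2 := 22 | P0:M(22), P1:I, P2:I | bus: none
[17] P2: store L3 := 58 | P0:I, P1:I, P2:M(58) | bus: BusUpgr
[18] P2: load  L0 | P0:I, P1:I, P2:M(27) | bus: none
[19] P2: load  L2 | P0:O(22), P1:I, P2:S(22) | bus: BusRd
[20] P1: store L2 := 79 | P0:I, P1:M(79), P2:I | bus: BusRdX,Flush
[21] P2: load  L2 | P0:I, P1:O(79), P2:S(79) | bus: BusRd
[22] P0: load  L1 | P0:S(93), P1:I, P2:O(93) | bus: BusRd
[23] P0: store L2 := 60 | P0:M(60), P1:I, P2:I | bus: BusRdX,Flush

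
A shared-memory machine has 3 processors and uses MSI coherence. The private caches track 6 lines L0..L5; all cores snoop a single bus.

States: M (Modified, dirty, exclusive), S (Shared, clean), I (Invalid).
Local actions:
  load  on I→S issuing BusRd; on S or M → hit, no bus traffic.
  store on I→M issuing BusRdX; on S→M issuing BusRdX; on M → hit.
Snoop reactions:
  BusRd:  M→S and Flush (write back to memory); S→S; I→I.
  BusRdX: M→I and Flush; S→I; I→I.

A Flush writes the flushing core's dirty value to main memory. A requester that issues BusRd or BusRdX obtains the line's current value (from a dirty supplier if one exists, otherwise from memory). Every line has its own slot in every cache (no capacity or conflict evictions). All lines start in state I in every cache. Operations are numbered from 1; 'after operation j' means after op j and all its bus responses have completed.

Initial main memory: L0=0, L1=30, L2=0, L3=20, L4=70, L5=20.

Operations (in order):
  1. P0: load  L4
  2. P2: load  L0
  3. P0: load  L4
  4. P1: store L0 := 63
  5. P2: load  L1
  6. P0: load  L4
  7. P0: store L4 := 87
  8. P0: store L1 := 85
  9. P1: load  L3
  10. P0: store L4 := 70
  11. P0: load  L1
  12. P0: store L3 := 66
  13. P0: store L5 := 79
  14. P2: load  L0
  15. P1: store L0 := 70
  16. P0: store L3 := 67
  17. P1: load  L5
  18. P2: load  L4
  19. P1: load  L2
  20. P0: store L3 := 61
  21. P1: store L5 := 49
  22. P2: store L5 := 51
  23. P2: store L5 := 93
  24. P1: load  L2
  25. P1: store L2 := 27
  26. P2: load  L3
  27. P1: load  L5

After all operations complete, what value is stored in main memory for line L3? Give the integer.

memory[L3] = 61

step 1: P0: load  L4  ⟶  SII  (L4)  txn=BusRd  M[L4]=70
step 2: P2: load  L0  ⟶  IIS  (L0)  txn=BusRd  M[L0]=0
step 3: P0: load  L4  ⟶  SII  (L4)  txn=∅  M[L4]=70
step 4: P1: store L0 := 63  ⟶  IMI  (L0)  txn=BusRdX  M[L0]=0
step 5: P2: load  L1  ⟶  IIS  (L1)  txn=BusRd  M[L1]=30
step 6: P0: load  L4  ⟶  SII  (L4)  txn=∅  M[L4]=70
step 7: P0: store L4 := 87  ⟶  MII  (L4)  txn=BusRdX  M[L4]=70
step 8: P0: store L1 := 85  ⟶  MII  (L1)  txn=BusRdX  M[L1]=30
step 9: P1: load  L3  ⟶  ISI  (L3)  txn=BusRd  M[L3]=20
step 10: P0: store L4 := 70  ⟶  MII  (L4)  txn=∅  M[L4]=70
step 11: P0: load  L1  ⟶  MII  (L1)  txn=∅  M[L1]=30
step 12: P0: store L3 := 66  ⟶  MII  (L3)  txn=BusRdX  M[L3]=20
step 13: P0: store L5 := 79  ⟶  MII  (L5)  txn=BusRdX  M[L5]=20
step 14: P2: load  L0  ⟶  ISS  (L0)  txn=BusRd+Flush  M[L0]=63
step 15: P1: store L0 := 70  ⟶  IMI  (L0)  txn=BusRdX  M[L0]=63
step 16: P0: store L3 := 67  ⟶  MII  (L3)  txn=∅  M[L3]=20
step 17: P1: load  L5  ⟶  SSI  (L5)  txn=BusRd+Flush  M[L5]=79
step 18: P2: load  L4  ⟶  SIS  (L4)  txn=BusRd+Flush  M[L4]=70
step 19: P1: load  L2  ⟶  ISI  (L2)  txn=BusRd  M[L2]=0
step 20: P0: store L3 := 61  ⟶  MII  (L3)  txn=∅  M[L3]=20
step 21: P1: store L5 := 49  ⟶  IMI  (L5)  txn=BusRdX  M[L5]=79
step 22: P2: store L5 := 51  ⟶  IIM  (L5)  txn=BusRdX+Flush  M[L5]=49
step 23: P2: store L5 := 93  ⟶  IIM  (L5)  txn=∅  M[L5]=49
step 24: P1: load  L2  ⟶  ISI  (L2)  txn=∅  M[L2]=0
step 25: P1: store L2 := 27  ⟶  IMI  (L2)  txn=BusRdX  M[L2]=0
step 26: P2: load  L3  ⟶  SIS  (L3)  txn=BusRd+Flush  M[L3]=61
step 27: P1: load  L5  ⟶  ISS  (L5)  txn=BusRd+Flush  M[L5]=93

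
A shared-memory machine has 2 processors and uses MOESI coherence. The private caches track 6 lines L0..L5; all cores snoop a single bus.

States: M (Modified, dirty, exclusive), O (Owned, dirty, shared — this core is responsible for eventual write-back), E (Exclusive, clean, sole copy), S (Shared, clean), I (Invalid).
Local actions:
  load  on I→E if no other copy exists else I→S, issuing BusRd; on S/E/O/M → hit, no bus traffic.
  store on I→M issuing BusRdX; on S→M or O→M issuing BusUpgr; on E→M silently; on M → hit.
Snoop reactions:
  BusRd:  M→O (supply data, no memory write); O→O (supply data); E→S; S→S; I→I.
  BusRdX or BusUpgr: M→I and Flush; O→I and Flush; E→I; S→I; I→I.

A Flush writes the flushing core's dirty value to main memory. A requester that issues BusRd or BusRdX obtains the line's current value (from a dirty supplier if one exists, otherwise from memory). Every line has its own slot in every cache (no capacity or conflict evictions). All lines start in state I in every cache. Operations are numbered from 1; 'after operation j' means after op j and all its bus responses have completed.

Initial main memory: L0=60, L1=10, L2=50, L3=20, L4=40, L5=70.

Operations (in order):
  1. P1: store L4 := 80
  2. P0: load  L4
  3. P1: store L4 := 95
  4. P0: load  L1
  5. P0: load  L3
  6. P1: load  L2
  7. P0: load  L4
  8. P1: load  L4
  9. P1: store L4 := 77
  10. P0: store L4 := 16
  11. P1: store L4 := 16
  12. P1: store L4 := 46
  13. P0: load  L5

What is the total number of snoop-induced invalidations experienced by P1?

1. P1: store L4 := 80  bus=[BusRdX]  L4: P0=I P1=M  mem[L4]=40
2. P0: load  L4  bus=[BusRd]  L4: P0=S P1=O  mem[L4]=40
3. P1: store L4 := 95  bus=[BusUpgr]  L4: P0=I P1=M  mem[L4]=40
4. P0: load  L1  bus=[BusRd]  L1: P0=E P1=I  mem[L1]=10
5. P0: load  L3  bus=[BusRd]  L3: P0=E P1=I  mem[L3]=20
6. P1: load  L2  bus=[BusRd]  L2: P0=I P1=E  mem[L2]=50
7. P0: load  L4  bus=[BusRd]  L4: P0=S P1=O  mem[L4]=40
8. P1: load  L4  bus=[-]  L4: P0=S P1=O  mem[L4]=40
9. P1: store L4 := 77  bus=[BusUpgr]  L4: P0=I P1=M  mem[L4]=40
10. P0: store L4 := 16  bus=[BusRdX,Flush]  L4: P0=M P1=I  mem[L4]=77
11. P1: store L4 := 16  bus=[BusRdX,Flush]  L4: P0=I P1=M  mem[L4]=16
12. P1: store L4 := 46  bus=[-]  L4: P0=I P1=M  mem[L4]=16
13. P0: load  L5  bus=[BusRd]  L5: P0=E P1=I  mem[L5]=70

invalidations = 1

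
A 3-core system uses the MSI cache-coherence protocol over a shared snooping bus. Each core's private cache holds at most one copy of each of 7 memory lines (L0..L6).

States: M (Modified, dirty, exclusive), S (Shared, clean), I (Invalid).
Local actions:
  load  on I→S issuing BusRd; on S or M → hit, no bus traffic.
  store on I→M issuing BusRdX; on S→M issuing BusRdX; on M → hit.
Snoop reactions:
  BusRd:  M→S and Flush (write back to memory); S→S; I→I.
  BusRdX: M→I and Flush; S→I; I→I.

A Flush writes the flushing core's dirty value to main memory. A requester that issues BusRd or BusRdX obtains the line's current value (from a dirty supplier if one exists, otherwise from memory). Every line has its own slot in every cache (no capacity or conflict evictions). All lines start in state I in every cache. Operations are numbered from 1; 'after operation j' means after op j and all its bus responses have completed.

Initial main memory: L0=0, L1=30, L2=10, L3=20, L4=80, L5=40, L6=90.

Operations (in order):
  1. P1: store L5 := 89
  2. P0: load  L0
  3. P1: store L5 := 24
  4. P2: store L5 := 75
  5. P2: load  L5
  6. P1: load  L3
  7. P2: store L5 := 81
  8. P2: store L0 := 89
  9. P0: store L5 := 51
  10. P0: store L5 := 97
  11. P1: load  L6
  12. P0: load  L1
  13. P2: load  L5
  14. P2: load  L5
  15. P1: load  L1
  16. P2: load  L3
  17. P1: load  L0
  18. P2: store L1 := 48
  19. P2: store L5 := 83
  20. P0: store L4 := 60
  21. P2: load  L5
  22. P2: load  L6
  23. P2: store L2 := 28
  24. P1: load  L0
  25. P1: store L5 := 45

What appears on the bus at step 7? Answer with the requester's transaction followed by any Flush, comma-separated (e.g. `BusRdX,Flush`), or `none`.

1. P1: store L5 := 89  bus=[BusRdX]  L5: P0=I P1=M P2=I  mem[L5]=40
2. P0: load  L0  bus=[BusRd]  L0: P0=S P1=I P2=I  mem[L0]=0
3. P1: store L5 := 24  bus=[-]  L5: P0=I P1=M P2=I  mem[L5]=40
4. P2: store L5 := 75  bus=[BusRdX,Flush]  L5: P0=I P1=I P2=M  mem[L5]=24
5. P2: load  L5  bus=[-]  L5: P0=I P1=I P2=M  mem[L5]=24
6. P1: load  L3  bus=[BusRd]  L3: P0=I P1=S P2=I  mem[L3]=20
7. P2: store L5 := 81  bus=[-]  L5: P0=I P1=I P2=M  mem[L5]=24
8. P2: store L0 := 89  bus=[BusRdX]  L0: P0=I P1=I P2=M  mem[L0]=0
9. P0: store L5 := 51  bus=[BusRdX,Flush]  L5: P0=M P1=I P2=I  mem[L5]=81
10. P0: store L5 := 97  bus=[-]  L5: P0=M P1=I P2=I  mem[L5]=81
11. P1: load  L6  bus=[BusRd]  L6: P0=I P1=S P2=I  mem[L6]=90
12. P0: load  L1  bus=[BusRd]  L1: P0=S P1=I P2=I  mem[L1]=30
13. P2: load  L5  bus=[BusRd,Flush]  L5: P0=S P1=I P2=S  mem[L5]=97
14. P2: load  L5  bus=[-]  L5: P0=S P1=I P2=S  mem[L5]=97
15. P1: load  L1  bus=[BusRd]  L1: P0=S P1=S P2=I  mem[L1]=30
16. P2: load  L3  bus=[BusRd]  L3: P0=I P1=S P2=S  mem[L3]=20
17. P1: load  L0  bus=[BusRd,Flush]  L0: P0=I P1=S P2=S  mem[L0]=89
18. P2: store L1 := 48  bus=[BusRdX]  L1: P0=I P1=I P2=M  mem[L1]=30
19. P2: store L5 := 83  bus=[BusRdX]  L5: P0=I P1=I P2=M  mem[L5]=97
20. P0: store L4 := 60  bus=[BusRdX]  L4: P0=M P1=I P2=I  mem[L4]=80
21. P2: load  L5  bus=[-]  L5: P0=I P1=I P2=M  mem[L5]=97
22. P2: load  L6  bus=[BusRd]  L6: P0=I P1=S P2=S  mem[L6]=90
23. P2: store L2 := 28  bus=[BusRdX]  L2: P0=I P1=I P2=M  mem[L2]=10
24. P1: load  L0  bus=[-]  L0: P0=I P1=S P2=S  mem[L0]=89
25. P1: store L5 := 45  bus=[BusRdX,Flush]  L5: P0=I P1=M P2=I  mem[L5]=83

bus = none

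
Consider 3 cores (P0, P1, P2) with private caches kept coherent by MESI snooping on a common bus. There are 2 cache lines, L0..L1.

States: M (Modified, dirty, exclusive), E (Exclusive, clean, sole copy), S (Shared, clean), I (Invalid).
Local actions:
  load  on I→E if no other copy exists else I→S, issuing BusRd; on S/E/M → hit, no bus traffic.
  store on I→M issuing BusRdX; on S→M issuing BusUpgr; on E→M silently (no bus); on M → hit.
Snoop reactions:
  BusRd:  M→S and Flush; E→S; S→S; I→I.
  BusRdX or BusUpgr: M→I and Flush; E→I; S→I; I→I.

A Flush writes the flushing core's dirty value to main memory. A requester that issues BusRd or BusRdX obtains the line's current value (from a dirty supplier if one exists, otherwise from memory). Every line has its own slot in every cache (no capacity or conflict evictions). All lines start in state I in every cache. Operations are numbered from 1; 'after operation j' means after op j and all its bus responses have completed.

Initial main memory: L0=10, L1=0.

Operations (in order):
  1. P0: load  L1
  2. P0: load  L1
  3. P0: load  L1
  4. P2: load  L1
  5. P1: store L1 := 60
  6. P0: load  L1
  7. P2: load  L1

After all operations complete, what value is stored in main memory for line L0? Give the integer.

memory[L0] = 10

  op1 P0: load  L1 → E/I/I on L1; bus BusRd; mem=0
  op2 P0: load  L1 → E/I/I on L1; bus (none); mem=0
  op3 P0: load  L1 → E/I/I on L1; bus (none); mem=0
  op4 P2: load  L1 → S/I/S on L1; bus BusRd; mem=0
  op5 P1: store L1 := 60 → I/M/I on L1; bus BusRdX; mem=0
  op6 P0: load  L1 → S/S/I on L1; bus BusRd Flush; mem=60
  op7 P2: load  L1 → S/S/S on L1; bus BusRd; mem=60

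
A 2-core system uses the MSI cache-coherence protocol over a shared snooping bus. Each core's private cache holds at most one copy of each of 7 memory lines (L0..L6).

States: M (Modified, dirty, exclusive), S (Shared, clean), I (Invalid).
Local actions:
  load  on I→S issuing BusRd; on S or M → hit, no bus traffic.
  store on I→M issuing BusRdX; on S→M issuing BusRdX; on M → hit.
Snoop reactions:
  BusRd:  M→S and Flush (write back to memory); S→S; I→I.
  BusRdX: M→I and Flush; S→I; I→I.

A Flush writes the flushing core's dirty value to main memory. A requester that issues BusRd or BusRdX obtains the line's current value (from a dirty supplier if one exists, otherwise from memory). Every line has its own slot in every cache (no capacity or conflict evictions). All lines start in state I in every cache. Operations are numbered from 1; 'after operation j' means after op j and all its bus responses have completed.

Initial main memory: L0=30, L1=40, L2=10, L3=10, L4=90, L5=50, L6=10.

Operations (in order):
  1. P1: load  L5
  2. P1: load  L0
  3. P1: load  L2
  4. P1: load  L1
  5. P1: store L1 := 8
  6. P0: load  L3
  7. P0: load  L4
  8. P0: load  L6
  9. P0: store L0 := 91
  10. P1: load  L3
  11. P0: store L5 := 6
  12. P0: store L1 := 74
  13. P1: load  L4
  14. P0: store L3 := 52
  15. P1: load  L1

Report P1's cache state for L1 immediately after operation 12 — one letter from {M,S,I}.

[1] P1: load  L5 | P0:I, P1:S(50) | bus: BusRd
[2] P1: load  L0 | P0:I, P1:S(30) | bus: BusRd
[3] P1: load  L2 | P0:I, P1:S(10) | bus: BusRd
[4] P1: load  L1 | P0:I, P1:S(40) | bus: BusRd
[5] P1: store L1 := 8 | P0:I, P1:M(8) | bus: BusRdX
[6] P0: load  L3 | P0:S(10), P1:I | bus: BusRd
[7] P0: load  L4 | P0:S(90), P1:I | bus: BusRd
[8] P0: load  L6 | P0:S(10), P1:I | bus: BusRd
[9] P0: store L0 := 91 | P0:M(91), P1:I | bus: BusRdX
[10] P1: load  L3 | P0:S(10), P1:S(10) | bus: BusRd
[11] P0: store L5 := 6 | P0:M(6), P1:I | bus: BusRdX
[12] P0: store L1 := 74 | P0:M(74), P1:I | bus: BusRdX,Flush
[13] P1: load  L4 | P0:S(90), P1:S(90) | bus: BusRd
[14] P0: store L3 := 52 | P0:M(52), P1:I | bus: BusRdX
[15] P1: load  L1 | P0:S(74), P1:S(74) | bus: BusRd,Flush

state = I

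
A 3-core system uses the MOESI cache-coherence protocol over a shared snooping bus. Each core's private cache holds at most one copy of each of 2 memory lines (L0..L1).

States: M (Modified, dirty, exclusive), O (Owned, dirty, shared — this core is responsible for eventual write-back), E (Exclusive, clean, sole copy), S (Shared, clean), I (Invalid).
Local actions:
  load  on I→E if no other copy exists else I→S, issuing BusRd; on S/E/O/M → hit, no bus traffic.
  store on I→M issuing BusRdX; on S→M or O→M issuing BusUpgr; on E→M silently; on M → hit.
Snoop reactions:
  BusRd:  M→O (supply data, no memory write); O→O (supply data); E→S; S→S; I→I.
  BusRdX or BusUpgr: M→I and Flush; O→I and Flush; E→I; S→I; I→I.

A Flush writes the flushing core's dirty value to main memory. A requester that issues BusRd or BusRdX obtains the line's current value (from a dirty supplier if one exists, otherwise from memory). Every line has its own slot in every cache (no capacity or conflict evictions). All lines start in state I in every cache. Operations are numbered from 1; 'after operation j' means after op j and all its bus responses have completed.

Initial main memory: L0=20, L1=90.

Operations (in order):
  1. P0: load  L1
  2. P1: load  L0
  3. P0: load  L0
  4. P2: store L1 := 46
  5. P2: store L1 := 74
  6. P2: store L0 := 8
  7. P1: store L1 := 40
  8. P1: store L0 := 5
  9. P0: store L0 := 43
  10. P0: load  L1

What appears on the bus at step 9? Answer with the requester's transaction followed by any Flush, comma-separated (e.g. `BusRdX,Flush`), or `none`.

[1] P0: load  L1 | P0:E(90), P1:I, P2:I | bus: BusRd
[2] P1: load  L0 | P0:I, P1:E(20), P2:I | bus: BusRd
[3] P0: load  L0 | P0:S(20), P1:S(20), P2:I | bus: BusRd
[4] P2: store L1 := 46 | P0:I, P1:I, P2:M(46) | bus: BusRdX
[5] P2: store L1 := 74 | P0:I, P1:I, P2:M(74) | bus: none
[6] P2: store L0 := 8 | P0:I, P1:I, P2:M(8) | bus: BusRdX
[7] P1: store L1 := 40 | P0:I, P1:M(40), P2:I | bus: BusRdX,Flush
[8] P1: store L0 := 5 | P0:I, P1:M(5), P2:I | bus: BusRdX,Flush
[9] P0: store L0 := 43 | P0:M(43), P1:I, P2:I | bus: BusRdX,Flush
[10] P0: load  L1 | P0:S(40), P1:O(40), P2:I | bus: BusRd

bus = BusRdX,Flush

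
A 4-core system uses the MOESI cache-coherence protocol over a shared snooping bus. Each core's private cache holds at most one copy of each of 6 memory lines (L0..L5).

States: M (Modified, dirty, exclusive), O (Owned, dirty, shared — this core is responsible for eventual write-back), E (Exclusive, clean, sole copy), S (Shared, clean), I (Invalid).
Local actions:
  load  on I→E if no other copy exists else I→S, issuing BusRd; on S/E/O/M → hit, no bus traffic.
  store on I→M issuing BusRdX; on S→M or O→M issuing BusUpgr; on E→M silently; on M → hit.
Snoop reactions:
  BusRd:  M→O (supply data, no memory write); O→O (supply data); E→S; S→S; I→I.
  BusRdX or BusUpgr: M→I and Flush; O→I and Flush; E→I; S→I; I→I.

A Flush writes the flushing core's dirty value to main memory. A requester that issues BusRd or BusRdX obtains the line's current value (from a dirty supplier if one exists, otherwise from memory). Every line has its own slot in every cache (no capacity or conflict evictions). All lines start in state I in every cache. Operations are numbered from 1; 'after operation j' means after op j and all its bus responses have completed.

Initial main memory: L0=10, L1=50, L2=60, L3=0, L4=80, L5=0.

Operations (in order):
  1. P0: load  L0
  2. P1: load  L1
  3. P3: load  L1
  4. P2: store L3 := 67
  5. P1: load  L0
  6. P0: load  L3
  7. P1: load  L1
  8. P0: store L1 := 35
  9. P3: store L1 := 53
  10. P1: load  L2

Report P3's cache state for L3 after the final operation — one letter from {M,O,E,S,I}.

1. P0: load  L0  bus=[BusRd]  L0: P0=E P1=I P2=I P3=I  mem[L0]=10
2. P1: load  L1  bus=[BusRd]  L1: P0=I P1=E P2=I P3=I  mem[L1]=50
3. P3: load  L1  bus=[BusRd]  L1: P0=I P1=S P2=I P3=S  mem[L1]=50
4. P2: store L3 := 67  bus=[BusRdX]  L3: P0=I P1=I P2=M P3=I  mem[L3]=0
5. P1: load  L0  bus=[BusRd]  L0: P0=S P1=S P2=I P3=I  mem[L0]=10
6. P0: load  L3  bus=[BusRd]  L3: P0=S P1=I P2=O P3=I  mem[L3]=0
7. P1: load  L1  bus=[-]  L1: P0=I P1=S P2=I P3=S  mem[L1]=50
8. P0: store L1 := 35  bus=[BusRdX]  L1: P0=M P1=I P2=I P3=I  mem[L1]=50
9. P3: store L1 := 53  bus=[BusRdX,Flush]  L1: P0=I P1=I P2=I P3=M  mem[L1]=35
10. P1: load  L2  bus=[BusRd]  L2: P0=I P1=E P2=I P3=I  mem[L2]=60

state = I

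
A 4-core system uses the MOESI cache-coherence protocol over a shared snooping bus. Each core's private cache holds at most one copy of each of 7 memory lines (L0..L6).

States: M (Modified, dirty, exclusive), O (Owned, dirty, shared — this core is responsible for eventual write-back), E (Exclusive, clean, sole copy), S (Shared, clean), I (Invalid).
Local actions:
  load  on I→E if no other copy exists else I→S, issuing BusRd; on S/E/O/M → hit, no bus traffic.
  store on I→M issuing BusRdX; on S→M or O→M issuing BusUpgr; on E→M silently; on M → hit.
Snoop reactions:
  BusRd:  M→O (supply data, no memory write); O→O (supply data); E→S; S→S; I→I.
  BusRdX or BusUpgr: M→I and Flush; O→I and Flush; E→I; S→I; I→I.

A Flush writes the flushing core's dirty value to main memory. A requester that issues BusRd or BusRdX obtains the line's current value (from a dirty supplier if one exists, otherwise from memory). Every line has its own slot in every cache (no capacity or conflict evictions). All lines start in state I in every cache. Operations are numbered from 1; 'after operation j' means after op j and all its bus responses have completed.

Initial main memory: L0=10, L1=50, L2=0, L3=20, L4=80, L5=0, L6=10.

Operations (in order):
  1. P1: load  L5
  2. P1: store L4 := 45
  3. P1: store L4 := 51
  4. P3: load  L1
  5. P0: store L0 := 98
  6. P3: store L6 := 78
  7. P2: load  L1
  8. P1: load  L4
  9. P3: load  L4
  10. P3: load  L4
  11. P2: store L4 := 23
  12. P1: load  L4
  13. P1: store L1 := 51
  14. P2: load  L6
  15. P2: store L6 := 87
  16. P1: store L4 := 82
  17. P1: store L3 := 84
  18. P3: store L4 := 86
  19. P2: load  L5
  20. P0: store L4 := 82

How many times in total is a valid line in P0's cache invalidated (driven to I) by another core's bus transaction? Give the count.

invalidations = 0

[1] P1: load  L5 | P0:I, P1:E(0), P2:I, P3:I | bus: BusRd
[2] P1: store L4 := 45 | P0:I, P1:M(45), P2:I, P3:I | bus: BusRdX
[3] P1: store L4 := 51 | P0:I, P1:M(51), P2:I, P3:I | bus: none
[4] P3: load  L1 | P0:I, P1:I, P2:I, P3:E(50) | bus: BusRd
[5] P0: store L0 := 98 | P0:M(98), P1:I, P2:I, P3:I | bus: BusRdX
[6] P3: store L6 := 78 | P0:I, P1:I, P2:I, P3:M(78) | bus: BusRdX
[7] P2: load  L1 | P0:I, P1:I, P2:S(50), P3:S(50) | bus: BusRd
[8] P1: load  L4 | P0:I, P1:M(51), P2:I, P3:I | bus: none
[9] P3: load  L4 | P0:I, P1:O(51), P2:I, P3:S(51) | bus: BusRd
[10] P3: load  L4 | P0:I, P1:O(51), P2:I, P3:S(51) | bus: none
[11] P2: store L4 := 23 | P0:I, P1:I, P2:M(23), P3:I | bus: BusRdX,Flush
[12] P1: load  L4 | P0:I, P1:S(23), P2:O(23), P3:I | bus: BusRd
[13] P1: store L1 := 51 | P0:I, P1:M(51), P2:I, P3:I | bus: BusRdX
[14] P2: load  L6 | P0:I, P1:I, P2:S(78), P3:O(78) | bus: BusRd
[15] P2: store L6 := 87 | P0:I, P1:I, P2:M(87), P3:I | bus: BusUpgr,Flush
[16] P1: store L4 := 82 | P0:I, P1:M(82), P2:I, P3:I | bus: BusUpgr,Flush
[17] P1: store L3 := 84 | P0:I, P1:M(84), P2:I, P3:I | bus: BusRdX
[18] P3: store L4 := 86 | P0:I, P1:I, P2:I, P3:M(86) | bus: BusRdX,Flush
[19] P2: load  L5 | P0:I, P1:S(0), P2:S(0), P3:I | bus: BusRd
[20] P0: store L4 := 82 | P0:M(82), P1:I, P2:I, P3:I | bus: BusRdX,Flush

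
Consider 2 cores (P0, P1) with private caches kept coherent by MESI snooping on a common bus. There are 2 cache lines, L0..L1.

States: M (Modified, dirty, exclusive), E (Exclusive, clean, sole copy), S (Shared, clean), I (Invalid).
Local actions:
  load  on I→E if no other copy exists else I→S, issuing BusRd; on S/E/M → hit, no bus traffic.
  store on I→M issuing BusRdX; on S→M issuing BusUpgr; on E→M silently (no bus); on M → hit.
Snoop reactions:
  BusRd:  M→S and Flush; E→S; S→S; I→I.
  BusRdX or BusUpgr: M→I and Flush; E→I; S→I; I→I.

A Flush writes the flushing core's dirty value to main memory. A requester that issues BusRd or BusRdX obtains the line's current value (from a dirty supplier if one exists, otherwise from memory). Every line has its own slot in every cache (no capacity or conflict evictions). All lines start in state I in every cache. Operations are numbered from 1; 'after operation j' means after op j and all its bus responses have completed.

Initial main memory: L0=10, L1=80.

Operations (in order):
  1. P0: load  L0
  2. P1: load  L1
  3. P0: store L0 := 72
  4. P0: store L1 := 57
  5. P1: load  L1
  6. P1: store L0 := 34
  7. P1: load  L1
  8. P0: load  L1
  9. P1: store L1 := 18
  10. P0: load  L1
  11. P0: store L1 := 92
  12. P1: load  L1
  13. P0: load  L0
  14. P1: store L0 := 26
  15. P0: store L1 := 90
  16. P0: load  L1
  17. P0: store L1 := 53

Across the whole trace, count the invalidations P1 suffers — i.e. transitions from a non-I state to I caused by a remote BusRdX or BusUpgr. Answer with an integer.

invalidations = 3

step 1: P0: load  L0  ⟶  EI  (L0)  txn=BusRd  M[L0]=10
step 2: P1: load  L1  ⟶  IE  (L1)  txn=BusRd  M[L1]=80
step 3: P0: store L0 := 72  ⟶  MI  (L0)  txn=∅  M[L0]=10
step 4: P0: store L1 := 57  ⟶  MI  (L1)  txn=BusRdX  M[L1]=80
step 5: P1: load  L1  ⟶  SS  (L1)  txn=BusRd+Flush  M[L1]=57
step 6: P1: store L0 := 34  ⟶  IM  (L0)  txn=BusRdX+Flush  M[L0]=72
step 7: P1: load  L1  ⟶  SS  (L1)  txn=∅  M[L1]=57
step 8: P0: load  L1  ⟶  SS  (L1)  txn=∅  M[L1]=57
step 9: P1: store L1 := 18  ⟶  IM  (L1)  txn=BusUpgr  M[L1]=57
step 10: P0: load  L1  ⟶  SS  (L1)  txn=BusRd+Flush  M[L1]=18
step 11: P0: store L1 := 92  ⟶  MI  (L1)  txn=BusUpgr  M[L1]=18
step 12: P1: load  L1  ⟶  SS  (L1)  txn=BusRd+Flush  M[L1]=92
step 13: P0: load  L0  ⟶  SS  (L0)  txn=BusRd+Flush  M[L0]=34
step 14: P1: store L0 := 26  ⟶  IM  (L0)  txn=BusUpgr  M[L0]=34
step 15: P0: store L1 := 90  ⟶  MI  (L1)  txn=BusUpgr  M[L1]=92
step 16: P0: load  L1  ⟶  MI  (L1)  txn=∅  M[L1]=92
step 17: P0: store L1 := 53  ⟶  MI  (L1)  txn=∅  M[L1]=92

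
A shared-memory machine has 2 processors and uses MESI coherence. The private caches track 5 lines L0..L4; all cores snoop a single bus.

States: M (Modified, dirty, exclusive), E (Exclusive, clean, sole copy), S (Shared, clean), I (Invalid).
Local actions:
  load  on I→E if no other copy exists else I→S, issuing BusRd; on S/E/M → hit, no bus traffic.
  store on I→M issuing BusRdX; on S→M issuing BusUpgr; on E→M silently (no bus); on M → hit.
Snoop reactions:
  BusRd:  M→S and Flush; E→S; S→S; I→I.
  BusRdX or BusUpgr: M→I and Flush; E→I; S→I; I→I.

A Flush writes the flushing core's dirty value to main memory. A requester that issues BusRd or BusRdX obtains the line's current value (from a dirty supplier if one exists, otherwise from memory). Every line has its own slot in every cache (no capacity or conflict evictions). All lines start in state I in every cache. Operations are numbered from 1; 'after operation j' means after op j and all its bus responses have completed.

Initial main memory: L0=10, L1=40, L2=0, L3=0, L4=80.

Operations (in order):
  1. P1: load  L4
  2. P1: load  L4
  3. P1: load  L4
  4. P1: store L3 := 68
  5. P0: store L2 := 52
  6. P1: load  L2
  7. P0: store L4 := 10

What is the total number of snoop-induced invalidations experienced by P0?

invalidations = 0

1. P1: load  L4  bus=[BusRd]  L4: P0=I P1=E  mem[L4]=80
2. P1: load  L4  bus=[-]  L4: P0=I P1=E  mem[L4]=80
3. P1: load  L4  bus=[-]  L4: P0=I P1=E  mem[L4]=80
4. P1: store L3 := 68  bus=[BusRdX]  L3: P0=I P1=M  mem[L3]=0
5. P0: store L2 := 52  bus=[BusRdX]  L2: P0=M P1=I  mem[L2]=0
6. P1: load  L2  bus=[BusRd,Flush]  L2: P0=S P1=S  mem[L2]=52
7. P0: store L4 := 10  bus=[BusRdX]  L4: P0=M P1=I  mem[L4]=80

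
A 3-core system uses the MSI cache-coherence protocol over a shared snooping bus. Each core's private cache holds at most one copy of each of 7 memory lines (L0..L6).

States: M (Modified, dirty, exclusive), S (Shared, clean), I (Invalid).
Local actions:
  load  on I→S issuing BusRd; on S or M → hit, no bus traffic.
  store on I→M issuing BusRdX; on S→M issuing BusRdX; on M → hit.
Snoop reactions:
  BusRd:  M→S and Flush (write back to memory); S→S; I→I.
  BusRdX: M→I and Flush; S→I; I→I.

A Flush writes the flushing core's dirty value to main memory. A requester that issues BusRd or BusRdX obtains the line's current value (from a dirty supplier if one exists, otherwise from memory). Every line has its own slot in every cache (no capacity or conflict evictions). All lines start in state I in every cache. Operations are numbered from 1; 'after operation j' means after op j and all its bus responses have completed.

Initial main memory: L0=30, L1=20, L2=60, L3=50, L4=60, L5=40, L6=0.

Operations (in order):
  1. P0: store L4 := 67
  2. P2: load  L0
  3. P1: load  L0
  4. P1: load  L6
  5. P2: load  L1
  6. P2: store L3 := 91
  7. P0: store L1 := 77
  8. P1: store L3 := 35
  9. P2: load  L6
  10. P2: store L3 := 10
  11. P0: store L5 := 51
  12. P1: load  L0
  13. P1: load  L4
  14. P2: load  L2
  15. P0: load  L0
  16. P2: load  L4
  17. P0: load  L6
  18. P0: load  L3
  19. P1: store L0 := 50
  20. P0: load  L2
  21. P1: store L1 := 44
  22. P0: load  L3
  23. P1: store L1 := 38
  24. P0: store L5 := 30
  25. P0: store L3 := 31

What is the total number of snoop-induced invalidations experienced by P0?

[1] P0: store L4 := 67 | P0:M(67), P1:I, P2:I | bus: BusRdX
[2] P2: load  L0 | P0:I, P1:I, P2:S(30) | bus: BusRd
[3] P1: load  L0 | P0:I, P1:S(30), P2:S(30) | bus: BusRd
[4] P1: load  L6 | P0:I, P1:S(0), P2:I | bus: BusRd
[5] P2: load  L1 | P0:I, P1:I, P2:S(20) | bus: BusRd
[6] P2: store L3 := 91 | P0:I, P1:I, P2:M(91) | bus: BusRdX
[7] P0: store L1 := 77 | P0:M(77), P1:I, P2:I | bus: BusRdX
[8] P1: store L3 := 35 | P0:I, P1:M(35), P2:I | bus: BusRdX,Flush
[9] P2: load  L6 | P0:I, P1:S(0), P2:S(0) | bus: BusRd
[10] P2: store L3 := 10 | P0:I, P1:I, P2:M(10) | bus: BusRdX,Flush
[11] P0: store L5 := 51 | P0:M(51), P1:I, P2:I | bus: BusRdX
[12] P1: load  L0 | P0:I, P1:S(30), P2:S(30) | bus: none
[13] P1: load  L4 | P0:S(67), P1:S(67), P2:I | bus: BusRd,Flush
[14] P2: load  L2 | P0:I, P1:I, P2:S(60) | bus: BusRd
[15] P0: load  L0 | P0:S(30), P1:S(30), P2:S(30) | bus: BusRd
[16] P2: load  L4 | P0:S(67), P1:S(67), P2:S(67) | bus: BusRd
[17] P0: load  L6 | P0:S(0), P1:S(0), P2:S(0) | bus: BusRd
[18] P0: load  L3 | P0:S(10), P1:I, P2:S(10) | bus: BusRd,Flush
[19] P1: store L0 := 50 | P0:I, P1:M(50), P2:I | bus: BusRdX
[20] P0: load  L2 | P0:S(60), P1:I, P2:S(60) | bus: BusRd
[21] P1: store L1 := 44 | P0:I, P1:M(44), P2:I | bus: BusRdX,Flush
[22] P0: load  L3 | P0:S(10), P1:I, P2:S(10) | bus: none
[23] P1: store L1 := 38 | P0:I, P1:M(38), P2:I | bus: none
[24] P0: store L5 := 30 | P0:M(30), P1:I, P2:I | bus: none
[25] P0: store L3 := 31 | P0:M(31), P1:I, P2:I | bus: BusRdX

invalidations = 2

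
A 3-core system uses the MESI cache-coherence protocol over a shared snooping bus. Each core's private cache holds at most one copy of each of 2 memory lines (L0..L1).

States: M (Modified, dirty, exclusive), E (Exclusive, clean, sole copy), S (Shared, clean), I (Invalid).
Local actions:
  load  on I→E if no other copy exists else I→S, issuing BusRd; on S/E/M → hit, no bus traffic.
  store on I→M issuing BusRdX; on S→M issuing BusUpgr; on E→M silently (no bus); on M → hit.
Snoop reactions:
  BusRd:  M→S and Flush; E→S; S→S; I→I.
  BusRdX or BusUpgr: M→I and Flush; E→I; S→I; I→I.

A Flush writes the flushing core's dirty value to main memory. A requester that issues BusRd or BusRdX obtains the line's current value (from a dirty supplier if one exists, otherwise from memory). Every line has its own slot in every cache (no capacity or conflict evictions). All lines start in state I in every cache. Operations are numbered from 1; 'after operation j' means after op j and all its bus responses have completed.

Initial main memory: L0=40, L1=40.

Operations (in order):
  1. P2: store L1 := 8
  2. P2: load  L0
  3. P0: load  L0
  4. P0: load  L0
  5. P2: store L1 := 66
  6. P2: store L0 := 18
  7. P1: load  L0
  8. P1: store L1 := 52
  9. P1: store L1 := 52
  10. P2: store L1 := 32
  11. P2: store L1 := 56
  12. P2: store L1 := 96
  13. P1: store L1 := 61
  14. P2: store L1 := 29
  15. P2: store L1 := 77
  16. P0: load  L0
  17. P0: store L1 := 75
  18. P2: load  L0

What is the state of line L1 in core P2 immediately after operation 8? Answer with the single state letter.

state = I

step 1: P2: store L1 := 8  ⟶  IIM  (L1)  txn=BusRdX  M[L1]=40
step 2: P2: load  L0  ⟶  IIE  (L0)  txn=BusRd  M[L0]=40
step 3: P0: load  L0  ⟶  SIS  (L0)  txn=BusRd  M[L0]=40
step 4: P0: load  L0  ⟶  SIS  (L0)  txn=∅  M[L0]=40
step 5: P2: store L1 := 66  ⟶  IIM  (L1)  txn=∅  M[L1]=40
step 6: P2: store L0 := 18  ⟶  IIM  (L0)  txn=BusUpgr  M[L0]=40
step 7: P1: load  L0  ⟶  ISS  (L0)  txn=BusRd+Flush  M[L0]=18
step 8: P1: store L1 := 52  ⟶  IMI  (L1)  txn=BusRdX+Flush  M[L1]=66
step 9: P1: store L1 := 52  ⟶  IMI  (L1)  txn=∅  M[L1]=66
step 10: P2: store L1 := 32  ⟶  IIM  (L1)  txn=BusRdX+Flush  M[L1]=52
step 11: P2: store L1 := 56  ⟶  IIM  (L1)  txn=∅  M[L1]=52
step 12: P2: store L1 := 96  ⟶  IIM  (L1)  txn=∅  M[L1]=52
step 13: P1: store L1 := 61  ⟶  IMI  (L1)  txn=BusRdX+Flush  M[L1]=96
step 14: P2: store L1 := 29  ⟶  IIM  (L1)  txn=BusRdX+Flush  M[L1]=61
step 15: P2: store L1 := 77  ⟶  IIM  (L1)  txn=∅  M[L1]=61
step 16: P0: load  L0  ⟶  SSS  (L0)  txn=BusRd  M[L0]=18
step 17: P0: store L1 := 75  ⟶  MII  (L1)  txn=BusRdX+Flush  M[L1]=77
step 18: P2: load  L0  ⟶  SSS  (L0)  txn=∅  M[L0]=18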